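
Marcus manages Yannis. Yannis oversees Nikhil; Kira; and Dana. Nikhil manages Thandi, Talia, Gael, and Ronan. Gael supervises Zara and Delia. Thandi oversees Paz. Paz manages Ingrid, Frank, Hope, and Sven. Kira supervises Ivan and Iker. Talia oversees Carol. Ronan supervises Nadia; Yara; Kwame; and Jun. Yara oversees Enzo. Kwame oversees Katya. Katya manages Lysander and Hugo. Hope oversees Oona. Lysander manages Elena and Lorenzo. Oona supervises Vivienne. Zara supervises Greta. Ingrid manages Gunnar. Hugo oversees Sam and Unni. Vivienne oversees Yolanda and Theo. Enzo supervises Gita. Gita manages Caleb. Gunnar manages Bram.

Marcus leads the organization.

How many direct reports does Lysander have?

Lysander directly manages Elena, Lorenzo. That is 2 direct reports.

2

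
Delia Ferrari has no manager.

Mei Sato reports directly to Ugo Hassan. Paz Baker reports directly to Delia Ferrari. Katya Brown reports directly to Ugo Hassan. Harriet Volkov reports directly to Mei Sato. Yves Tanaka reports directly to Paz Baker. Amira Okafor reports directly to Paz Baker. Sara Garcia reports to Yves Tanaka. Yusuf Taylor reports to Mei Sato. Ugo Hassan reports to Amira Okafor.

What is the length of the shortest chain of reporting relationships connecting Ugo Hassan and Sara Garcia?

4

Ugo Hassan is 2 levels below Paz Baker, and Sara Garcia is 2 levels below Paz Baker (their lowest common manager). The shortest path runs up from Ugo Hassan to Paz Baker and back down to Sara Garcia: 2 + 2 = 4 links.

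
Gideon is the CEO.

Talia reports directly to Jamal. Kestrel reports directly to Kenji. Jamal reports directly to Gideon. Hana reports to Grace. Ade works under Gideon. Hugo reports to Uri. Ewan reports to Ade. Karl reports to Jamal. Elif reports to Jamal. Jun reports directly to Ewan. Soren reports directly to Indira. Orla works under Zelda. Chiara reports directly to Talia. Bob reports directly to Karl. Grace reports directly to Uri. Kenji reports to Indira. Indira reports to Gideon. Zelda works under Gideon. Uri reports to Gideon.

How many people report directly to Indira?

Indira directly manages Kenji, Soren. That is 2 direct reports.

2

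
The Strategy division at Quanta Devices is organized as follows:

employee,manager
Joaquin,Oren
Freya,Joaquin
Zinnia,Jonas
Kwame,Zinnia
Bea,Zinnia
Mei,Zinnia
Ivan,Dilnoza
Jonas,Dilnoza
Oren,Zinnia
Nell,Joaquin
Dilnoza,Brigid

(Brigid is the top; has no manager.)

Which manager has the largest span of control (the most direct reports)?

Zinnia

Direct-report counts: Brigid has 1; Dilnoza has 2; Jonas has 1; Zinnia has 4; Oren has 1; Joaquin has 2. The largest is 4, held by Zinnia.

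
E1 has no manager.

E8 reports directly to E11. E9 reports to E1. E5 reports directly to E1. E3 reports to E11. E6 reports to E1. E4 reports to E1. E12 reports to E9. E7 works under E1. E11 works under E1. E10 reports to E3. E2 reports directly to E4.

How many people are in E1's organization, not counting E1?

E1 directly manages E7, E4, E11, E5, E6, E9. E7 has no reports. Under E4: E2 (1). Under E11: E8, E3, E10 (3). E5 has no reports. E6 has no reports. Under E9: E12 (1). So E1's organization is 6 direct reports plus everyone under them: 1 + 2 + 4 + 1 + 1 + 2 = 11.

11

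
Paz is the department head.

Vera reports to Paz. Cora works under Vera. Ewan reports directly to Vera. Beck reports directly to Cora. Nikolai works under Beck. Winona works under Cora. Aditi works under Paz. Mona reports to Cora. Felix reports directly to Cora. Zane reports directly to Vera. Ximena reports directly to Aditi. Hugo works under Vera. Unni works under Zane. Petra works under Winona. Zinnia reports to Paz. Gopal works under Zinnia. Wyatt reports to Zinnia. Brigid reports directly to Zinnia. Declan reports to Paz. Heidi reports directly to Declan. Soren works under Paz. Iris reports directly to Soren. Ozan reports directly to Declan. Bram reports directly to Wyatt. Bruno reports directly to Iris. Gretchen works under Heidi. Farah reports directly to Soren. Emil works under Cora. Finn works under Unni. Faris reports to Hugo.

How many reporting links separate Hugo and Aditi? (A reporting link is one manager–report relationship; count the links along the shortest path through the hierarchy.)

Hugo is 2 levels below Paz, and Aditi is 1 level below Paz (their lowest common manager). The shortest path runs up from Hugo to Paz and back down to Aditi: 2 + 1 = 3 links.

3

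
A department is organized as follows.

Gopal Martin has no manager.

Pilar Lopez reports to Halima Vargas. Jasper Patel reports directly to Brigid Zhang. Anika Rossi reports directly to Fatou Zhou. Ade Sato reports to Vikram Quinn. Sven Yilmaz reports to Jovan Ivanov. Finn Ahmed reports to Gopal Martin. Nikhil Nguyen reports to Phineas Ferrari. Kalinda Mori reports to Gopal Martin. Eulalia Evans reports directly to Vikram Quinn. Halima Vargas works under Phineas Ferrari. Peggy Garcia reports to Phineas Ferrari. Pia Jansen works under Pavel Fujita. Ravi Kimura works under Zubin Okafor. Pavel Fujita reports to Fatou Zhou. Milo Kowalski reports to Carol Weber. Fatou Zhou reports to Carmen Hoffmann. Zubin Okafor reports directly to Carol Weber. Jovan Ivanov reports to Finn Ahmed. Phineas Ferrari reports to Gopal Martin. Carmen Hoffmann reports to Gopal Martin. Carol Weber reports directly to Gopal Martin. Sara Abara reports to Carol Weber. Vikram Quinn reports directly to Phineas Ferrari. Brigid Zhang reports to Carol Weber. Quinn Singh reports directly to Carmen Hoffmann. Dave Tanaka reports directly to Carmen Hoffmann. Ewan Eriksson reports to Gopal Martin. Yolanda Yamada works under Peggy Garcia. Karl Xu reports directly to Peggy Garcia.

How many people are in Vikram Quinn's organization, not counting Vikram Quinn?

2

Vikram Quinn directly manages Ade Sato, Eulalia Evans. Ade Sato has no reports. Eulalia Evans has no reports. So Vikram Quinn's organization is 2 direct reports plus everyone under them: 1 + 1 = 2.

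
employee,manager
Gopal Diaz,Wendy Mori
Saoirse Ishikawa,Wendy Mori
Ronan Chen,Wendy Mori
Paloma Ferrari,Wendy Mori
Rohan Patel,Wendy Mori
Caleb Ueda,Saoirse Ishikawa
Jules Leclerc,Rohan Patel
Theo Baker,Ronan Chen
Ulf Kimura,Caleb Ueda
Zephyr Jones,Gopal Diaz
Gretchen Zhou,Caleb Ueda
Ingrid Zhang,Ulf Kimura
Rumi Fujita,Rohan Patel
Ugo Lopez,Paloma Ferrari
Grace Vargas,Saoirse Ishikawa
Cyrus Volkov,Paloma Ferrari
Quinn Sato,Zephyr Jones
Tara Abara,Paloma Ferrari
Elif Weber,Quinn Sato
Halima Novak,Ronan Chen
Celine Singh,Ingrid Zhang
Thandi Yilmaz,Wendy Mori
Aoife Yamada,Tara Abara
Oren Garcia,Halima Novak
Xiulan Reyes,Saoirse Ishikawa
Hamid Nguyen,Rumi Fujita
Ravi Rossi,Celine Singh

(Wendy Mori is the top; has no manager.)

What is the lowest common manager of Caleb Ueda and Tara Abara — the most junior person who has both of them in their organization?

Caleb Ueda's chain of managers is Saoirse Ishikawa, Wendy Mori. Tara Abara's chain of managers is Paloma Ferrari, Wendy Mori. The first manager that appears in both chains is Wendy Mori.

Wendy Mori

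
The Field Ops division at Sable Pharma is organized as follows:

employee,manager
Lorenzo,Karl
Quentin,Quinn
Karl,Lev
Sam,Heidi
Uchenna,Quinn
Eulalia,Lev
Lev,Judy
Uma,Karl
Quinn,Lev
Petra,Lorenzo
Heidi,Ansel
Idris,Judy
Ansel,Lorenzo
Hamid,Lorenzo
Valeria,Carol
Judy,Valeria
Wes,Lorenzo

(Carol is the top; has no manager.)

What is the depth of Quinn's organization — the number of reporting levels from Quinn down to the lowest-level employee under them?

The longest chain under Quinn runs Quinn → Quentin, which is 1 level below Quinn.

1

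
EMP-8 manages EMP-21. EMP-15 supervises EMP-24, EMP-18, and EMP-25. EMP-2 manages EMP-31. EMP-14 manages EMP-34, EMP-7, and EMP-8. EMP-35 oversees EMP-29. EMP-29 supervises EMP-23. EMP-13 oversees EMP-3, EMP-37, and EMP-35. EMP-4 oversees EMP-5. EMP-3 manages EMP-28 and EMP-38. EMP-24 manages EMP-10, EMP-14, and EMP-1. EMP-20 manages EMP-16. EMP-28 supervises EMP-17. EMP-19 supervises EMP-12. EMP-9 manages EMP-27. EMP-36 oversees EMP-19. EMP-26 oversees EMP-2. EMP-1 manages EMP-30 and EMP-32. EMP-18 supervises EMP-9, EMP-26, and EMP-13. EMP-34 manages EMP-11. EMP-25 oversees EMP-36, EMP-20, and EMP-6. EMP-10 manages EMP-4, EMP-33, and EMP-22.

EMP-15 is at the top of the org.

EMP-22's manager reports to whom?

EMP-24

EMP-22 reports to EMP-10, and EMP-10 reports to EMP-24. So EMP-22's skip-level manager is EMP-24.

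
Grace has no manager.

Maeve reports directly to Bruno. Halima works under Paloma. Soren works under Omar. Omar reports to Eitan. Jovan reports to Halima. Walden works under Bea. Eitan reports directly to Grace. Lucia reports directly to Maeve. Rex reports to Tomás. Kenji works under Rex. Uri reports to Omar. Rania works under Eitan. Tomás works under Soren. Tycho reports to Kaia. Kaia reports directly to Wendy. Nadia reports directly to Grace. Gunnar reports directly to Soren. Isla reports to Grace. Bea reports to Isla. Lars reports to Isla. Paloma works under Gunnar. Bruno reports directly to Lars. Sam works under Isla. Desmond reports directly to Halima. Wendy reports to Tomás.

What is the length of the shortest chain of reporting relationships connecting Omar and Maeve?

Omar is 2 levels below Grace, and Maeve is 4 levels below Grace (their lowest common manager). The shortest path runs up from Omar to Grace and back down to Maeve: 2 + 4 = 6 links.

6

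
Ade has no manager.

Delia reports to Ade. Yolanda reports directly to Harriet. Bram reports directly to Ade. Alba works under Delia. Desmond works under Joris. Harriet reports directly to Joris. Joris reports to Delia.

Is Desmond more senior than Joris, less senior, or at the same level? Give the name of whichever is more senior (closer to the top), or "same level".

Desmond is 3 levels below Ade; Joris is 2. Joris is higher.

Joris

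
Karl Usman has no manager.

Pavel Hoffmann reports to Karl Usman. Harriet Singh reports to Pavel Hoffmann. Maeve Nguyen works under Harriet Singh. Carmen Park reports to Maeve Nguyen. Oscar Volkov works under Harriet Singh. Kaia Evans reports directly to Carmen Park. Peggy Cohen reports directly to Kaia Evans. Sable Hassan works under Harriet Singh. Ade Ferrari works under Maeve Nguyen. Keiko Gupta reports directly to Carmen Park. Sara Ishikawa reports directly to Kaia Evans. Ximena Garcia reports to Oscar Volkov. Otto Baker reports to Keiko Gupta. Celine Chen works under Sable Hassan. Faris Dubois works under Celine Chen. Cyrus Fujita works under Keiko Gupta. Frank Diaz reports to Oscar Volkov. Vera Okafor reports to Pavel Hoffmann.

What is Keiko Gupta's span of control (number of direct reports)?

Keiko Gupta directly manages Otto Baker, Cyrus Fujita. That is 2 direct reports.

2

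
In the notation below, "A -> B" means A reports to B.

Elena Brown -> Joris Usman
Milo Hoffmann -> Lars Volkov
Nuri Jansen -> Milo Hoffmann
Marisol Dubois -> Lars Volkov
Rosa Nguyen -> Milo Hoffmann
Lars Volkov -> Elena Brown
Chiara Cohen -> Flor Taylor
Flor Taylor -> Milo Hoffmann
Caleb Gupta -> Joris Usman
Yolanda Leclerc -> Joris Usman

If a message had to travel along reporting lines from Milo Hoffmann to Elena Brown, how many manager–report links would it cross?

2

Milo Hoffmann is in Elena Brown's organization: the chain from Milo Hoffmann up to Elena Brown is Milo Hoffmann → Lars Volkov → Elena Brown, which is 2 links.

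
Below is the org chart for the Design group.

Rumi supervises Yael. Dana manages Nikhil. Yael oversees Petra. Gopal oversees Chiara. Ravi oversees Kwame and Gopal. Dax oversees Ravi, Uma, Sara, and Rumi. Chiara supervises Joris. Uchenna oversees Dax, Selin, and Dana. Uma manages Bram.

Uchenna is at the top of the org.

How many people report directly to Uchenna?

3

Uchenna directly manages Dax, Selin, Dana. That is 3 direct reports.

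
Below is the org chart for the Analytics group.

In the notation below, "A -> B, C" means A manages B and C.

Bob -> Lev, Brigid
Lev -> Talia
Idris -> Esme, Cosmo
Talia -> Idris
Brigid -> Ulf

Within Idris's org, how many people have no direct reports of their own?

2

The people in Idris's organization with no one reporting to them are Cosmo, Esme. That is 2.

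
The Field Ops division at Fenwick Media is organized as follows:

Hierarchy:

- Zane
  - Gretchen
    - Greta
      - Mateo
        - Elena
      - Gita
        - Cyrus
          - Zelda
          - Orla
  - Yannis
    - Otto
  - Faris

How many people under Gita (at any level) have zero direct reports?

The people in Gita's organization with no one reporting to them are Orla, Zelda. That is 2.

2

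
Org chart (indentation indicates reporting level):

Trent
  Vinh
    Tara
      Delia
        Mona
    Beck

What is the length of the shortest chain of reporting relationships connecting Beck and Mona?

4

Beck is 1 level below Vinh, and Mona is 3 levels below Vinh (their lowest common manager). The shortest path runs up from Beck to Vinh and back down to Mona: 1 + 3 = 4 links.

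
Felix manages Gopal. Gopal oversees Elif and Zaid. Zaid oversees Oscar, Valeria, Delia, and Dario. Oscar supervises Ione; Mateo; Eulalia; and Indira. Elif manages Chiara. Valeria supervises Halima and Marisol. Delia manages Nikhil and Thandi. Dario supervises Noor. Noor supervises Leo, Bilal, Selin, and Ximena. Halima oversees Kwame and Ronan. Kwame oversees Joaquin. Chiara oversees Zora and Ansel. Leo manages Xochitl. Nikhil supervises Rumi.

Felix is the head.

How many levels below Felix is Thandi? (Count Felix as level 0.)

4

Chain from Thandi up to Felix: Thandi → Delia → Zaid → Gopal → Felix. That is 4 steps up, so Thandi is 4 levels below Felix.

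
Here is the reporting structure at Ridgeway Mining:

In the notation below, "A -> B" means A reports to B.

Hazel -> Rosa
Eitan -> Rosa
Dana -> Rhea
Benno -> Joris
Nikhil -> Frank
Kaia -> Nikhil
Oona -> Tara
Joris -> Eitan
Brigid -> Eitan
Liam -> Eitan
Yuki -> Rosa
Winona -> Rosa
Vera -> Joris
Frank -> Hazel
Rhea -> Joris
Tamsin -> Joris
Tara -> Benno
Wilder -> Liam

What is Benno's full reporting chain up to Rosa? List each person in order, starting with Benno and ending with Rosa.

Benno reports to Joris. Joris reports to Eitan. Eitan reports to Rosa. Rosa is at the top.

Benno -> Joris -> Eitan -> Rosa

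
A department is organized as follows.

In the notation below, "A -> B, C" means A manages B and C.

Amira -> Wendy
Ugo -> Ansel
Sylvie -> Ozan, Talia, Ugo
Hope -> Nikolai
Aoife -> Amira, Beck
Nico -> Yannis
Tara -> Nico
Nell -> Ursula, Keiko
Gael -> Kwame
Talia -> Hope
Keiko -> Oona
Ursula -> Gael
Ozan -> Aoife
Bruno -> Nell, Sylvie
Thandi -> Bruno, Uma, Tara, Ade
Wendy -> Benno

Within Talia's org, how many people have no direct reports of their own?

1

The only person in Talia's organization with no one reporting to them is Nikolai. That is 1.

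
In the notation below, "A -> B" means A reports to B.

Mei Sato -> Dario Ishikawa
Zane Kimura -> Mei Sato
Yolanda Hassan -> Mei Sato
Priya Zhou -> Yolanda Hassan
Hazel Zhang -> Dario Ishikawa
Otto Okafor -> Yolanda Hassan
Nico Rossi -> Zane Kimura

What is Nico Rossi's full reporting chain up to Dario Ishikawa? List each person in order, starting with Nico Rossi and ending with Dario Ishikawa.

Nico Rossi reports to Zane Kimura. Zane Kimura reports to Mei Sato. Mei Sato reports to Dario Ishikawa. Dario Ishikawa is at the top.

Nico Rossi -> Zane Kimura -> Mei Sato -> Dario Ishikawa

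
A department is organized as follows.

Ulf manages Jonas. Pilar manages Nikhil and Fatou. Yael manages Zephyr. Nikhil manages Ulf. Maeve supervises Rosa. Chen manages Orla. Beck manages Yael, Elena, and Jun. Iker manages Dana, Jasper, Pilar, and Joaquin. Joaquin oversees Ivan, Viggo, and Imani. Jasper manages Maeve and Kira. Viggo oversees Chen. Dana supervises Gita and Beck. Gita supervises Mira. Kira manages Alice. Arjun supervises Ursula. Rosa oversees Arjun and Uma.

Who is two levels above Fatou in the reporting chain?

Iker

Fatou reports to Pilar, and Pilar reports to Iker. So Fatou's skip-level manager is Iker.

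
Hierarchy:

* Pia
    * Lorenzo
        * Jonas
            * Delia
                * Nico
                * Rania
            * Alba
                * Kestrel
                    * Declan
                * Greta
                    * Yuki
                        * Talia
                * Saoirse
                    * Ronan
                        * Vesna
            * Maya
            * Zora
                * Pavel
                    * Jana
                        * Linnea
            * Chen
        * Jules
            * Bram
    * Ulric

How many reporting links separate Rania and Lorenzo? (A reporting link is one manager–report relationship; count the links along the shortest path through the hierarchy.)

3

Rania is in Lorenzo's organization: the chain from Rania up to Lorenzo is Rania → Delia → Jonas → Lorenzo, which is 3 links.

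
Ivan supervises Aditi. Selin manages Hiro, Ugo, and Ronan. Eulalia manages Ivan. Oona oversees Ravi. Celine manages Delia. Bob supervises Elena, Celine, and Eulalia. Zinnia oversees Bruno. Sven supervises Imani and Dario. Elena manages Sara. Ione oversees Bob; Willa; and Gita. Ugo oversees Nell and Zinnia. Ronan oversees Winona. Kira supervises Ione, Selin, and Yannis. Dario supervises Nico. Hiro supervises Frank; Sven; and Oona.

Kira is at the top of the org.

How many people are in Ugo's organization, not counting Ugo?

3

Ugo directly manages Nell, Zinnia. Nell has no reports. Under Zinnia: Bruno (1). So Ugo's organization is 2 direct reports plus everyone under them: 1 + 2 = 3.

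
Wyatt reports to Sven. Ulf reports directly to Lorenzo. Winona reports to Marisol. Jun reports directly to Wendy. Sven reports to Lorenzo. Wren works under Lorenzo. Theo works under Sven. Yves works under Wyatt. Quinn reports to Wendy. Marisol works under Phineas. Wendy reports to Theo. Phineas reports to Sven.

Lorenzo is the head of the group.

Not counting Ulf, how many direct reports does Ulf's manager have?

Ulf reports to Lorenzo. Lorenzo's other direct reports are Sven, Wren — 2 peers.

2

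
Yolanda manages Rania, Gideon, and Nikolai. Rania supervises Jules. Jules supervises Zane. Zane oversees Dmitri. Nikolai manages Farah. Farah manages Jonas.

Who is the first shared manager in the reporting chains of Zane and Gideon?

Zane's chain of managers is Jules, Rania, Yolanda. Gideon's chain of managers is Yolanda. The first manager that appears in both chains is Yolanda.

Yolanda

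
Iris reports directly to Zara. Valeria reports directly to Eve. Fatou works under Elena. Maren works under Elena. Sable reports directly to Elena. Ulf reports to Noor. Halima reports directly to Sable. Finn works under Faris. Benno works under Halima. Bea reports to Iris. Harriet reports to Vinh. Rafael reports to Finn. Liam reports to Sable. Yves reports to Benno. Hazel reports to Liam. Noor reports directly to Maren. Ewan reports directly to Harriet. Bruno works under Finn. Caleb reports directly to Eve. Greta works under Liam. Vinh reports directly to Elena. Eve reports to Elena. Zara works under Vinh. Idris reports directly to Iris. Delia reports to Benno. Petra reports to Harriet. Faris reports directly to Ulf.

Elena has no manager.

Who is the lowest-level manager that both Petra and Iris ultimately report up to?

Petra's chain of managers is Harriet, Vinh, Elena. Iris's chain of managers is Zara, Vinh, Elena. The first manager that appears in both chains is Vinh.

Vinh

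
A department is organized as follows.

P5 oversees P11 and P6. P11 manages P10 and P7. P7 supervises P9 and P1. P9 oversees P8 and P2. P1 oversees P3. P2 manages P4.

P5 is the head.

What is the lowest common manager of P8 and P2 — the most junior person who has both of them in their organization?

P9

P8's chain of managers is P9, P7, P11, P5. P2's chain of managers is P9, P7, P11, P5. The first manager that appears in both chains is P9.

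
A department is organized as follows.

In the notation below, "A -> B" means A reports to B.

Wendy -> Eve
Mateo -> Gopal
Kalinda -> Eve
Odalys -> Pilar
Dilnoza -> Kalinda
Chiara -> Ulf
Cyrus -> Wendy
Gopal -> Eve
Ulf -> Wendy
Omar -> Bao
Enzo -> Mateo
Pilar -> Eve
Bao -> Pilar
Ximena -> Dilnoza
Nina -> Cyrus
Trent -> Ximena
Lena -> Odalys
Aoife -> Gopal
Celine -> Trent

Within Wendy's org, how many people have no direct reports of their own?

The people in Wendy's organization with no one reporting to them are Chiara, Nina. That is 2.

2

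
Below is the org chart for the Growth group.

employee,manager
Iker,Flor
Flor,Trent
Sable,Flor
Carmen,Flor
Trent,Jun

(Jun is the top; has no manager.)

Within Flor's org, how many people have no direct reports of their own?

The people in Flor's organization with no one reporting to them are Iker, Carmen, Sable. That is 3.

3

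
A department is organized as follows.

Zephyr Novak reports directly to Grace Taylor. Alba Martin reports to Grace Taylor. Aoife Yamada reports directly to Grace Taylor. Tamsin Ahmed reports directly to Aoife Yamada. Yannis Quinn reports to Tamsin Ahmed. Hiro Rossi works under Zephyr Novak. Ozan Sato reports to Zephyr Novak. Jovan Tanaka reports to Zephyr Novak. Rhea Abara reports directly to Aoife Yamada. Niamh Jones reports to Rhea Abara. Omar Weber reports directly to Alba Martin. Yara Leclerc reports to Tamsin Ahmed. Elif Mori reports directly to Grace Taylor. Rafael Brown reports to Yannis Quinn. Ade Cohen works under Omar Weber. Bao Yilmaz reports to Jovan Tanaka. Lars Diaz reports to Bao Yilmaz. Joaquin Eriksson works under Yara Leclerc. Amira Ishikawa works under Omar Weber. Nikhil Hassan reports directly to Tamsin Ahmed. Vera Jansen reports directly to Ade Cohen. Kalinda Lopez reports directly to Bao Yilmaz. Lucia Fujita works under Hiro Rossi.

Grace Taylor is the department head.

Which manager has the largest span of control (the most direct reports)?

Grace Taylor

Direct-report counts: Grace Taylor has 4; Aoife Yamada has 2; Rhea Abara has 1; Tamsin Ahmed has 3; Yara Leclerc has 1; Yannis Quinn has 1; Alba Martin has 1; Omar Weber has 2; Ade Cohen has 1; Zephyr Novak has 3; Jovan Tanaka has 1; Bao Yilmaz has 2; Hiro Rossi has 1. The largest is 4, held by Grace Taylor.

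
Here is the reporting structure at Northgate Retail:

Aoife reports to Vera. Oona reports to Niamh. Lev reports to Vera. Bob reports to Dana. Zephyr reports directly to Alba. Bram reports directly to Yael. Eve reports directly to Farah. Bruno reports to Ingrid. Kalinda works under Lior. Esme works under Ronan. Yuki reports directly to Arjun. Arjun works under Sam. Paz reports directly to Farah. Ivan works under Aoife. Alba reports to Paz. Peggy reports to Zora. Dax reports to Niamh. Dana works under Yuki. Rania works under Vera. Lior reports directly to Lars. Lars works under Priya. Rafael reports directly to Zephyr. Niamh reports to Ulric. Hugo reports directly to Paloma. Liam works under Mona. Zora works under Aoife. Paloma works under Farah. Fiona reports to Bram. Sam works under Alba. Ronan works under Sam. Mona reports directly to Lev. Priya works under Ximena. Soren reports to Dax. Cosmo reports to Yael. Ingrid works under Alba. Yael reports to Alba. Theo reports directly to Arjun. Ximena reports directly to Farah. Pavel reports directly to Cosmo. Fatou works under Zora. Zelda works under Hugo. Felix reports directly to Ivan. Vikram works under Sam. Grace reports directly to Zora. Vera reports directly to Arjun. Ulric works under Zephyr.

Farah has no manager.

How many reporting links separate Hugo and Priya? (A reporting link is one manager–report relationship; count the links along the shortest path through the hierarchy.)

Hugo is 2 levels below Farah, and Priya is 2 levels below Farah (their lowest common manager). The shortest path runs up from Hugo to Farah and back down to Priya: 2 + 2 = 4 links.

4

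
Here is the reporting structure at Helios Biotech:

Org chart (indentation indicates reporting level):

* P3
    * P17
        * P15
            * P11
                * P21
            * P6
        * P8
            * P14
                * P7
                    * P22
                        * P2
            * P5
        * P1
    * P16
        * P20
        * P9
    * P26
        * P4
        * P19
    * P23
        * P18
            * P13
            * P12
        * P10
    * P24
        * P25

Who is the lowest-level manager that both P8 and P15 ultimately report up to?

P8's chain of managers is P17, P3. P15's chain of managers is P17, P3. The first manager that appears in both chains is P17.

P17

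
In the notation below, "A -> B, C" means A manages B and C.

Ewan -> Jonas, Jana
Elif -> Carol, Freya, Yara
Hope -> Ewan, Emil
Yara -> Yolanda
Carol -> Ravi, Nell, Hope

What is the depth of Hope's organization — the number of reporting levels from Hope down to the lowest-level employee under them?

2

The longest chain under Hope runs Hope → Ewan → Jana, which is 2 levels below Hope.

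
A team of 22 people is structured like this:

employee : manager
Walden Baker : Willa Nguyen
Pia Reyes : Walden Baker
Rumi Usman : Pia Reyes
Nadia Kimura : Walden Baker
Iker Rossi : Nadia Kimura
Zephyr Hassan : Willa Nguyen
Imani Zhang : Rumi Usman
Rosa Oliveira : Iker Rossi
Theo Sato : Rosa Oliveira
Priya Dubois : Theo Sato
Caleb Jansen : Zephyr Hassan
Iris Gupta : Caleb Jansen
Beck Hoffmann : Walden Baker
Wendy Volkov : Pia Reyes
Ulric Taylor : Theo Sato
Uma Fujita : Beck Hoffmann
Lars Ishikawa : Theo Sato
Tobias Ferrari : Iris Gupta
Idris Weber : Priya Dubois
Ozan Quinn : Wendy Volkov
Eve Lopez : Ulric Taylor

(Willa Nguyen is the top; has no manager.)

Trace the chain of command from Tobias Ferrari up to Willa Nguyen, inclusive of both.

Tobias Ferrari reports to Iris Gupta. Iris Gupta reports to Caleb Jansen. Caleb Jansen reports to Zephyr Hassan. Zephyr Hassan reports to Willa Nguyen. Willa Nguyen is at the top.

Tobias Ferrari -> Iris Gupta -> Caleb Jansen -> Zephyr Hassan -> Willa Nguyen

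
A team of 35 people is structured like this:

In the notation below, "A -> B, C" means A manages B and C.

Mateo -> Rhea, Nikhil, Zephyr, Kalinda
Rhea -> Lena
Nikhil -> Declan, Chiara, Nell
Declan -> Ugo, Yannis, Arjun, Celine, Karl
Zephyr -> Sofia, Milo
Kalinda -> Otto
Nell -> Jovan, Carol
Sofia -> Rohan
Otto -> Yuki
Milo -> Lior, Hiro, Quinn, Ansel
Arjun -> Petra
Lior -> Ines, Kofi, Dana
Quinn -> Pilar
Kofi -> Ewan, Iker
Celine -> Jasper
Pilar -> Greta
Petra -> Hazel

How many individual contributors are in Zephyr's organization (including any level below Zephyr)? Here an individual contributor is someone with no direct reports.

The people in Zephyr's organization with no one reporting to them are Ansel, Greta, Hiro, Dana, Iker, Ewan, Ines, Rohan. That is 8.

8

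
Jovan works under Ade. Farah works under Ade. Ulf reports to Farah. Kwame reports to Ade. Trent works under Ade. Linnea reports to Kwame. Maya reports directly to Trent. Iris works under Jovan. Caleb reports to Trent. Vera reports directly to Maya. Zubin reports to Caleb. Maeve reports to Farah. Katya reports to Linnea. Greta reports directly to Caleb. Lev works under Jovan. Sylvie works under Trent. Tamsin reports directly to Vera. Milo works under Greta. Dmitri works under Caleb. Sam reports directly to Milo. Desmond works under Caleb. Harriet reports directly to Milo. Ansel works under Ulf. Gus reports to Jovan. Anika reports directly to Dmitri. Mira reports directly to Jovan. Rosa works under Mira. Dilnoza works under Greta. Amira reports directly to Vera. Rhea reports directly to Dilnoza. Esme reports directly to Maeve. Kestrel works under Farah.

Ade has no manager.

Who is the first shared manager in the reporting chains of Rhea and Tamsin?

Rhea's chain of managers is Dilnoza, Greta, Caleb, Trent, Ade. Tamsin's chain of managers is Vera, Maya, Trent, Ade. The first manager that appears in both chains is Trent.

Trent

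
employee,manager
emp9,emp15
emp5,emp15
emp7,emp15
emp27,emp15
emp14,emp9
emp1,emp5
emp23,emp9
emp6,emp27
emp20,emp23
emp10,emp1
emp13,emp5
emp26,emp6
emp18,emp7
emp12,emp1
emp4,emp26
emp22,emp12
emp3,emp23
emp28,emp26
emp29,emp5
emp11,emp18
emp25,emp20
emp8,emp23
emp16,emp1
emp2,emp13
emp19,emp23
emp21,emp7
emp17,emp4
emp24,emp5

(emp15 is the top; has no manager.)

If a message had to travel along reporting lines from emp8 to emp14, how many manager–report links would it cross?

3

emp8 is 2 levels below emp9, and emp14 is 1 level below emp9 (their lowest common manager). The shortest path runs up from emp8 to emp9 and back down to emp14: 2 + 1 = 3 links.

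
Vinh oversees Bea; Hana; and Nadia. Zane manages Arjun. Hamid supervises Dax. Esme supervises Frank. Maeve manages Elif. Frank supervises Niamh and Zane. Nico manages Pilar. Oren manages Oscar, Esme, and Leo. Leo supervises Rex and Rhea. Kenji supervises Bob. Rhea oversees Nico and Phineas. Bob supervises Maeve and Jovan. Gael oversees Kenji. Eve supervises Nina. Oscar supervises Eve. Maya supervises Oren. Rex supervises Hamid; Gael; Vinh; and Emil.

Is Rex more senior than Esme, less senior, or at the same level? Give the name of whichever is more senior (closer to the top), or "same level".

Esme

Rex is 3 levels below Maya; Esme is 2. Esme is higher.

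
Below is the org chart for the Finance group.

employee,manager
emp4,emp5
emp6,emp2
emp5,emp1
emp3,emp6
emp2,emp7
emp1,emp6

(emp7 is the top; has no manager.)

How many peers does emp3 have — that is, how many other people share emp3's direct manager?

emp3 reports to emp6. emp6's other direct reports are emp1 — 1 peer.

1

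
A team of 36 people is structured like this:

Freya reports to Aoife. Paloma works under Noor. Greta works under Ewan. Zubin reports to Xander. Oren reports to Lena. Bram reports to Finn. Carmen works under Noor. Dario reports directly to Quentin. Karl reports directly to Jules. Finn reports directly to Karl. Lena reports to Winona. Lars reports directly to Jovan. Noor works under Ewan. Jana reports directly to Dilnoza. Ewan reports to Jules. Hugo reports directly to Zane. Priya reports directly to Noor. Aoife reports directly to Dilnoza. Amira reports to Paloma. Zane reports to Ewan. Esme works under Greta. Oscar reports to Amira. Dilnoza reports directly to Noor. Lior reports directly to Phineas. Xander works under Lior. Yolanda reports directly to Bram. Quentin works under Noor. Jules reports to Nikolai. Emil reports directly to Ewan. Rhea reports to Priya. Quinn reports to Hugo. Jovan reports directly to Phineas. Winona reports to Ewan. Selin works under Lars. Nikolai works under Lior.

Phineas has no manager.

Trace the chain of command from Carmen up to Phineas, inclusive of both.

Carmen -> Noor -> Ewan -> Jules -> Nikolai -> Lior -> Phineas

Carmen reports to Noor. Noor reports to Ewan. Ewan reports to Jules. Jules reports to Nikolai. Nikolai reports to Lior. Lior reports to Phineas. Phineas is at the top.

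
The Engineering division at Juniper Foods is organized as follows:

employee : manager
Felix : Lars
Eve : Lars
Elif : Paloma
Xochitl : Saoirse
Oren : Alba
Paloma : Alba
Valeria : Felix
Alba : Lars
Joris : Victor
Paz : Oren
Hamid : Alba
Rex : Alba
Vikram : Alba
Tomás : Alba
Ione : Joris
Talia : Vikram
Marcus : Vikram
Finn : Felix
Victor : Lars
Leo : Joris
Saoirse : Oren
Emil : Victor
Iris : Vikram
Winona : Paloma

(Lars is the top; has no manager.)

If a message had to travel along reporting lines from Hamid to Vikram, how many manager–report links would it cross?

Hamid is 1 level below Alba, and Vikram is 1 level below Alba (their lowest common manager). The shortest path runs up from Hamid to Alba and back down to Vikram: 1 + 1 = 2 links.

2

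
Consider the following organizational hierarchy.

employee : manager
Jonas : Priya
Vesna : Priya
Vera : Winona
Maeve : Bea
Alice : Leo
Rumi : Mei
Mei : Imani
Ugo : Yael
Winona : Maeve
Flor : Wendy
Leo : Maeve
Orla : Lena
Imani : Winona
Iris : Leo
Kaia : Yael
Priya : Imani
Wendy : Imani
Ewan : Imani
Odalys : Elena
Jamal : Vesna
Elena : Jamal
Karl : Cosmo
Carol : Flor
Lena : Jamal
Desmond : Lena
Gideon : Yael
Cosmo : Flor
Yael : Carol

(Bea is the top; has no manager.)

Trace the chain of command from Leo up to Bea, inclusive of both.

Leo reports to Maeve. Maeve reports to Bea. Bea is at the top.

Leo -> Maeve -> Bea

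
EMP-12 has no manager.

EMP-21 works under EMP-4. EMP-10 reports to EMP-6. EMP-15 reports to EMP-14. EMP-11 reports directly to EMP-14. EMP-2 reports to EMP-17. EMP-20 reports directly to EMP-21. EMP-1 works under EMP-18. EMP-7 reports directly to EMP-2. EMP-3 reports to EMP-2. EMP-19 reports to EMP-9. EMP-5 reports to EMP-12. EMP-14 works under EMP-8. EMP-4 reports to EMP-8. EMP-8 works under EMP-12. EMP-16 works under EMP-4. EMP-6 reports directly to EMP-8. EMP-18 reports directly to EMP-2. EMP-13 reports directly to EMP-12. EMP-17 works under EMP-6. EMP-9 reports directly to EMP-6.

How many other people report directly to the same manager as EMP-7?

2

EMP-7 reports to EMP-2. EMP-2's other direct reports are EMP-18, EMP-3 — 2 peers.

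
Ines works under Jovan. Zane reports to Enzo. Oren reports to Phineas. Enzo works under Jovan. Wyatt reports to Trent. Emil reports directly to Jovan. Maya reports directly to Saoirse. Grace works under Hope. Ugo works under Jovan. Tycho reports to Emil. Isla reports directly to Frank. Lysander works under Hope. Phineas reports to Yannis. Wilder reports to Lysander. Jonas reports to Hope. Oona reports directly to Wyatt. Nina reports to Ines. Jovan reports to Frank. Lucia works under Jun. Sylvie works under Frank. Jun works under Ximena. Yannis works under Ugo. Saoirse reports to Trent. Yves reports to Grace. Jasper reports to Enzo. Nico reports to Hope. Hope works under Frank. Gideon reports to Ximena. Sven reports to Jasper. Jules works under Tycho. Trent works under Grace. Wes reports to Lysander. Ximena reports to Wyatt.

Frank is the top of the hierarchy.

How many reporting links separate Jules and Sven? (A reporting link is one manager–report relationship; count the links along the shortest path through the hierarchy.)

Jules is 3 levels below Jovan, and Sven is 3 levels below Jovan (their lowest common manager). The shortest path runs up from Jules to Jovan and back down to Sven: 3 + 3 = 6 links.

6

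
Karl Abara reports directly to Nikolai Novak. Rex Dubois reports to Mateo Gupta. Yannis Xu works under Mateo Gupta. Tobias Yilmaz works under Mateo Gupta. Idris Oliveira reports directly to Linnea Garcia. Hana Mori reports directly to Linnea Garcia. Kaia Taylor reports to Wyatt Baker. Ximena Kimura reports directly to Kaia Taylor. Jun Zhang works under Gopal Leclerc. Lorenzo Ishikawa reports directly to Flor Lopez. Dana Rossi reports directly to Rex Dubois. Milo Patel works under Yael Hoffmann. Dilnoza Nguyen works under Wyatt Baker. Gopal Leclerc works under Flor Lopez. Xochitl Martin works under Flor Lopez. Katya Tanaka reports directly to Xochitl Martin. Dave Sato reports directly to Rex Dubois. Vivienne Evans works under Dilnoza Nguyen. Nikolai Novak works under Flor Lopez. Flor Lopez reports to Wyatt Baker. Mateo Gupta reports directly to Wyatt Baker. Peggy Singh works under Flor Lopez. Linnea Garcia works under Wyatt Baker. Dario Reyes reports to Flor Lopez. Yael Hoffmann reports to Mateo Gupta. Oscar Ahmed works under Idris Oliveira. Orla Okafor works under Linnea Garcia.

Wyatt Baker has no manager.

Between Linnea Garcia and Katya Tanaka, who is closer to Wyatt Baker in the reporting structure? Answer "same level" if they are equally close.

Linnea Garcia is 1 level below Wyatt Baker; Katya Tanaka is 3. Linnea Garcia is higher.

Linnea Garcia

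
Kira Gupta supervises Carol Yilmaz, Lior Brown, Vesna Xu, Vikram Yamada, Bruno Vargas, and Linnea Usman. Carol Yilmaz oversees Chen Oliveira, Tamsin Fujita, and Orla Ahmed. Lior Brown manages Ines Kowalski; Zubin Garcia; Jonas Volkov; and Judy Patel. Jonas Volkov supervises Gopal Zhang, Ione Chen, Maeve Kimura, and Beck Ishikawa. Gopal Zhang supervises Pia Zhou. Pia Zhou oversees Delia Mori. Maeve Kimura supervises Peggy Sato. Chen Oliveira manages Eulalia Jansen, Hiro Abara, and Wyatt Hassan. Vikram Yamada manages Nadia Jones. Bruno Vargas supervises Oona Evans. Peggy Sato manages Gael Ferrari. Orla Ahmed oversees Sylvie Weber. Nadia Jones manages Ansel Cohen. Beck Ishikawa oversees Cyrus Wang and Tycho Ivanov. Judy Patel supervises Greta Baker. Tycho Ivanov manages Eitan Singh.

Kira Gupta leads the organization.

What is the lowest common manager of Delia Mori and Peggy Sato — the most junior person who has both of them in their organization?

Jonas Volkov

Delia Mori's chain of managers is Pia Zhou, Gopal Zhang, Jonas Volkov, Lior Brown, Kira Gupta. Peggy Sato's chain of managers is Maeve Kimura, Jonas Volkov, Lior Brown, Kira Gupta. The first manager that appears in both chains is Jonas Volkov.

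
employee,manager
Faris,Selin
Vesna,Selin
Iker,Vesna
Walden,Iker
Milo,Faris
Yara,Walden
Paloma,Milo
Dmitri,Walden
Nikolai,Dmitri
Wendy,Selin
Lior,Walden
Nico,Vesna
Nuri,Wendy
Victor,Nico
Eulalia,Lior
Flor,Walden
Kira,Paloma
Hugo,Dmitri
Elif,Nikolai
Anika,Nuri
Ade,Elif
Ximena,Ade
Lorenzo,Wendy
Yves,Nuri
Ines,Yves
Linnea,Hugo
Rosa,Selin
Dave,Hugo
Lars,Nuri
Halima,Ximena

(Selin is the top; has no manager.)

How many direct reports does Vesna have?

Vesna directly manages Iker, Nico. That is 2 direct reports.

2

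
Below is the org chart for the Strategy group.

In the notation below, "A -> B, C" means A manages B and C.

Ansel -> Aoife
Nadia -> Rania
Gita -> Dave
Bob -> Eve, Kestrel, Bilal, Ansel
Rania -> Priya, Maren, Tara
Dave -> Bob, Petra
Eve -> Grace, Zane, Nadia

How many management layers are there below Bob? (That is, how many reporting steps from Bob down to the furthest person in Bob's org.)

The longest chain under Bob runs Bob → Eve → Nadia → Rania → Tara, which is 4 levels below Bob.

4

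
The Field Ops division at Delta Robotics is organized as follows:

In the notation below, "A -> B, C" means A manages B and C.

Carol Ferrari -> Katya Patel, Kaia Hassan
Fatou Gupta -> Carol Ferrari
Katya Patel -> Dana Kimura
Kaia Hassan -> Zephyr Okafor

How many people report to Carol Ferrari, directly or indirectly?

Carol Ferrari directly manages Katya Patel, Kaia Hassan. Under Katya Patel: Dana Kimura (1). Under Kaia Hassan: Zephyr Okafor (1). So Carol Ferrari's organization is 2 direct reports plus everyone under them: 2 + 2 = 4.

4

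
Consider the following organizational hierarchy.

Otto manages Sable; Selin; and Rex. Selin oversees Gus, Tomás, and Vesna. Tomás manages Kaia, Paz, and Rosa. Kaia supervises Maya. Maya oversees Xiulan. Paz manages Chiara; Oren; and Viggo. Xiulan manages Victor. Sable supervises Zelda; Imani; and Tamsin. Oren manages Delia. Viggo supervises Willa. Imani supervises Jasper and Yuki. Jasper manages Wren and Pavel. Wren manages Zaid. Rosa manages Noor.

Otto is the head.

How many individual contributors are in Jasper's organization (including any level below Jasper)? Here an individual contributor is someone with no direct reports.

2

The people in Jasper's organization with no one reporting to them are Pavel, Zaid. That is 2.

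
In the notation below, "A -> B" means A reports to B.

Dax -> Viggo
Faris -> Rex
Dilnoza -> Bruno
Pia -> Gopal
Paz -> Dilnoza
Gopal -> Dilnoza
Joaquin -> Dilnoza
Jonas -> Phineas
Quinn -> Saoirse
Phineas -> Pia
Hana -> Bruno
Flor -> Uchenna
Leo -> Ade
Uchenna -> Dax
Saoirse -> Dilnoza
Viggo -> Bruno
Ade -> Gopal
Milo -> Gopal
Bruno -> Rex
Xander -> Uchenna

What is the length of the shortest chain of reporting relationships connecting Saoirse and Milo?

Saoirse is 1 level below Dilnoza, and Milo is 2 levels below Dilnoza (their lowest common manager). The shortest path runs up from Saoirse to Dilnoza and back down to Milo: 1 + 2 = 3 links.

3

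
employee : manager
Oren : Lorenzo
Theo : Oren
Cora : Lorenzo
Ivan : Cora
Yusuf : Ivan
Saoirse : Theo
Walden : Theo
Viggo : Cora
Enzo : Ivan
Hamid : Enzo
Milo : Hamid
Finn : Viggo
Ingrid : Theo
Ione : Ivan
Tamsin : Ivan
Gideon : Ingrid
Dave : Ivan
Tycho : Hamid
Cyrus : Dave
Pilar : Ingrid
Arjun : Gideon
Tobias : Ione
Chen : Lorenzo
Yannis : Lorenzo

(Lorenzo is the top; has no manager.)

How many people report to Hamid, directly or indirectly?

2

Hamid directly manages Milo, Tycho. Milo has no reports. Tycho has no reports. So Hamid's organization is 2 direct reports plus everyone under them: 1 + 1 = 2.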